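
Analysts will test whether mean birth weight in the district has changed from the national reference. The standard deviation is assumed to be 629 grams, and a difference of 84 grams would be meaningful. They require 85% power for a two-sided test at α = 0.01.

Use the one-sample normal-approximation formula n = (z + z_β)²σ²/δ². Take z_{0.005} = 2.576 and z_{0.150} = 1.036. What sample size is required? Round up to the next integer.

n = (z_{α/2} + z_β)² · σ² / δ²
  = (2.576 + 1.036)² · 629² / 84²
  = 13.0465 · 395641 / 7056
  = 731.54
Round up → n = 732.

n = 732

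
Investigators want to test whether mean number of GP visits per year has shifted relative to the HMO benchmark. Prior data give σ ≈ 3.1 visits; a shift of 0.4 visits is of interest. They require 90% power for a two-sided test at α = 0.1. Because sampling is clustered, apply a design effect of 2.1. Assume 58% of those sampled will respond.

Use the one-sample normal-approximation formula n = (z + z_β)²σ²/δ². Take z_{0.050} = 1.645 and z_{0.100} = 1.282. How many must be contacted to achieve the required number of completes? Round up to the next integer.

n = (z_{α/2} + z_β)² · σ² / δ²
  = (1.645 + 1.282)² · 3.1² / 0.4²
  = 8.5673 · 9.61 / 0.16
  = 514.58
Design effect: 2.1 × 514.58 = 1080.61.
Adjust for 58% response: 1080.61 / 0.58 = 1863.12.
Round up → n = 1864.

n = 1864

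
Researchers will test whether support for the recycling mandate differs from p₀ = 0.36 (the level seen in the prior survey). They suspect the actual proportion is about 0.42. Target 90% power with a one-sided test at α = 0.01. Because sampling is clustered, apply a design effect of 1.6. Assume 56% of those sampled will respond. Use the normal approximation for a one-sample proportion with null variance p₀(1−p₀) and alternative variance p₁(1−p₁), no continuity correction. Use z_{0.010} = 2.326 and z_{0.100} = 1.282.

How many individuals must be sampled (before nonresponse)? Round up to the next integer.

n = 2429

n = [z_α·√(p₀q₀) + z_β·√(p₁q₁)]² / (p₁ − p₀)²
  = [2.326·√(0.36·0.64) + 1.282·√(0.42·0.58)]² / (0.06)²
  = [2.326·0.4800 + 1.282·0.4936]² / 0.0036
  = [1.7492]² / 0.0036
  = 849.94
Design effect: 1.6 × 849.94 = 1359.90.
Adjust for 56% response: 1359.90 / 0.56 = 2428.39.
Round up → n = 2429.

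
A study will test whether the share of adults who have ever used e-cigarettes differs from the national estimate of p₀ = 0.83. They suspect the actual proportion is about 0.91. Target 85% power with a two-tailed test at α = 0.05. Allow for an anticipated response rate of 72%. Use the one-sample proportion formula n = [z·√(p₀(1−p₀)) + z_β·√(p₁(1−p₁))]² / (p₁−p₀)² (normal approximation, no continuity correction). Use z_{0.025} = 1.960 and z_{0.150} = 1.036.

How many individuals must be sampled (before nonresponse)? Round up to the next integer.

n = 232

n = [z_{α/2}·√(p₀q₀) + z_β·√(p₁q₁)]² / (p₁ − p₀)²
  = [1.960·√(0.83·0.17) + 1.036·√(0.91·0.09)]² / (0.08)²
  = [1.960·0.3756 + 1.036·0.2862]² / 0.0064
  = [1.0327]² / 0.0064
  = 166.64
Adjust for 72% response: 166.64 / 0.72 = 231.45.
Round up → n = 232.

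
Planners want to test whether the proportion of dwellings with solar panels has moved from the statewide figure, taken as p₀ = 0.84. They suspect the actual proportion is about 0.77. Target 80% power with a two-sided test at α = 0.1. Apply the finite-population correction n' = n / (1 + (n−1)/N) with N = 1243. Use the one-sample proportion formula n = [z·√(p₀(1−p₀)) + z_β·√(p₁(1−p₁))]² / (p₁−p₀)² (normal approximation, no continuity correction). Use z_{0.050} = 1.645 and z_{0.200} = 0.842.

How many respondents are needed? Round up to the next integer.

n = 163

n = [z_{α/2}·√(p₀q₀) + z_β·√(p₁q₁)]² / (p₁ − p₀)²
  = [1.645·√(0.84·0.16) + 0.842·√(0.77·0.23)]² / (-0.07)²
  = [1.645·0.3666 + 0.842·0.4208]² / 0.0049
  = [0.9574]² / 0.0049
  = 187.07
Finite-population correction (N = 1243): 187.07 / (1 + (187.07 − 1)/1243) = 162.71.
Round up → n = 163.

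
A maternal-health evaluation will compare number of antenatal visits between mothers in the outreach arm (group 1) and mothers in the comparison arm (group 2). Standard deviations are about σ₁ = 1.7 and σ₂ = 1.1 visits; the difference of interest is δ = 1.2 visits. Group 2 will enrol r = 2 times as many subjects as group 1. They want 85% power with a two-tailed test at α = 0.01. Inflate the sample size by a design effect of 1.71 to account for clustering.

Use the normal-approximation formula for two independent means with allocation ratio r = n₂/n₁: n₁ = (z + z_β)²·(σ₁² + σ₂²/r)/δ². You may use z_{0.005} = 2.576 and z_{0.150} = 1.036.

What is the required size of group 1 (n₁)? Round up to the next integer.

n₁ = (z_{α/2} + z_β)² · (σ₁² + σ₂²/r) / δ²
   = (2.576 + 1.036)² · (1.7² + 1.1²/2) / 1.2²
   = 13.0465 · (2.89 + 0.605) / 1.44
   = 13.0465 · 3.495 / 1.44
   = 31.67
Design effect: 1.71 × 31.67 = 54.15.
Round up → n₁ = 55; n₂ = r·n₁ = 2 × 55 = 110.

n₁ = 55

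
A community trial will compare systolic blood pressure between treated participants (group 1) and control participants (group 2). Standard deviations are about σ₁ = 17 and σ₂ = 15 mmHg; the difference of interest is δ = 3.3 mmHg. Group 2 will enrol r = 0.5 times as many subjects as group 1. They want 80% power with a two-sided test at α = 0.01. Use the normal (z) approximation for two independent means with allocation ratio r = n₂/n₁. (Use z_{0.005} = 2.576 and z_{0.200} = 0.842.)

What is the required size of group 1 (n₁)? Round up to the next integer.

n₁ = 793

n₁ = (z_{α/2} + z_β)² · (σ₁² + σ₂²/r) / δ²
   = (2.576 + 0.842)² · (17² + 15²/0.5) / 3.3²
   = 11.6827 · (289 + 450) / 10.89
   = 11.6827 · 739 / 10.89
   = 792.79
Round up → n₁ = 793; n₂ = r·n₁ = 0.5 × 793 = 397.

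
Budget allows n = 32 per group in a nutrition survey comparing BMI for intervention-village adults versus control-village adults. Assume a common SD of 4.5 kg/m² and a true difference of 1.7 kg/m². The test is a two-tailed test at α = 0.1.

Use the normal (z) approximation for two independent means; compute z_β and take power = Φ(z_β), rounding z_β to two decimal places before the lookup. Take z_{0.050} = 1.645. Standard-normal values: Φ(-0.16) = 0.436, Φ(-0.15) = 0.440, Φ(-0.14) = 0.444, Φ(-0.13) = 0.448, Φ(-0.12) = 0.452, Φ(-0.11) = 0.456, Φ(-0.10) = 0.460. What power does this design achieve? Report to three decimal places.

Power ≈ 0.448

z_β = δ·√(n/(σ₁²+σ₂²)) − z_{α/2}
    = 1.7 · √(32/40.5) − 1.645
    = 1.7 · 0.88889 − 1.645
    = 1.5111 − 1.645 = -0.1339 → -0.13
Power = Φ(-0.13) = 0.448.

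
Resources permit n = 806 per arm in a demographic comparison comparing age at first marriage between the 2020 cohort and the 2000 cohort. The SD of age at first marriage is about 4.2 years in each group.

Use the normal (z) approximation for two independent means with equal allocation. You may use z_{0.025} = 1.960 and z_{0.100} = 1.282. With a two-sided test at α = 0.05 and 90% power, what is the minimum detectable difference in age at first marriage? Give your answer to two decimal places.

δ = (z_{α/2} + z_β) · √((σ₁²+σ₂²)/n)
  = (1.960 + 1.282) · √(35.28/806)
  = 3.242 · √0.04377
  = 3.242 · 0.2092
  = 0.6783

Minimum detectable difference ≈ 0.68 years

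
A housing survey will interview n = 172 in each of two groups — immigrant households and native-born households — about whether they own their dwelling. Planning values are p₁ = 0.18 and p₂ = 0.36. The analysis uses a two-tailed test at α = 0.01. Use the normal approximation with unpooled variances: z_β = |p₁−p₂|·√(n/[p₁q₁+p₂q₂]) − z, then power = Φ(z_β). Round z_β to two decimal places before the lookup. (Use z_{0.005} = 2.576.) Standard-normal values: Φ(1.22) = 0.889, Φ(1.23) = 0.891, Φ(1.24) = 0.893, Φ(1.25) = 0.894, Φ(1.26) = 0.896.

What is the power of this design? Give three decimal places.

Power ≈ 0.896

z_β = |p₁−p₂|·√(n/[p₁q₁+p₂q₂]) − z_{α/2}
    = 0.18 · √(172/0.3780) − 2.576
    = 0.18 · 21.3313 − 2.576
    = 3.8396 − 2.576 = 1.2636 → 1.26
Power = Φ(1.26) = 0.896.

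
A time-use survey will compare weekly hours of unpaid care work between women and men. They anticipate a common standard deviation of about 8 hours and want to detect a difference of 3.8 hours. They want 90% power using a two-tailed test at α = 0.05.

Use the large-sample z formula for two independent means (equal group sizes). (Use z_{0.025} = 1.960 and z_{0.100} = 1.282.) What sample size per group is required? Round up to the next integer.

n = 94 per group

n = (z_{α/2} + z_β)² · (σ₁² + σ₂²) / δ²
  = (1.960 + 1.282)² · (2·8² = 128) / 3.8²
  = 10.5106 · 128 / 14.44
  = 93.17
Round up → n = 94 per group.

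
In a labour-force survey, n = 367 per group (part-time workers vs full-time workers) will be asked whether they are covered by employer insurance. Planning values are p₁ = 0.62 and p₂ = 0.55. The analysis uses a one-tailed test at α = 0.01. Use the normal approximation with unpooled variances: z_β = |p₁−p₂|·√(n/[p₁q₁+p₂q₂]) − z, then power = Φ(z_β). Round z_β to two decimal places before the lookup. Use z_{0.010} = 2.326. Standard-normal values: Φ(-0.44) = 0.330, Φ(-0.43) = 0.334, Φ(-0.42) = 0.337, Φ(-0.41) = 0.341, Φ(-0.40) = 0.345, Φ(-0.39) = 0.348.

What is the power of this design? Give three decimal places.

z_β = |p₁−p₂|·√(n/[p₁q₁+p₂q₂]) − z_α
    = 0.07 · √(367/0.4831) − 2.326
    = 0.07 · 27.5622 − 2.326
    = 1.9294 − 2.326 = -0.3966 → -0.40
Power = Φ(-0.40) = 0.345.

Power ≈ 0.345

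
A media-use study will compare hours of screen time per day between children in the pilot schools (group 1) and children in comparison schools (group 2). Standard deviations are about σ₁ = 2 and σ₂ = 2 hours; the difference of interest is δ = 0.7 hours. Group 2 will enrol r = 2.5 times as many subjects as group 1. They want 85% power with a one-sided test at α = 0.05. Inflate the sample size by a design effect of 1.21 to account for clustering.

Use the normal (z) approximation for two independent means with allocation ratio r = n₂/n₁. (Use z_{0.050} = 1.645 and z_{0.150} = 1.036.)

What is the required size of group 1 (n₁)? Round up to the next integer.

n₁ = 100

n₁ = (z_α + z_β)² · (σ₁² + σ₂²/r) / δ²
   = (1.645 + 1.036)² · (2² + 2²/2.5) / 0.7²
   = 7.1878 · (4 + 1.6) / 0.49
   = 7.1878 · 5.6 / 0.49
   = 82.15
Design effect: 1.21 × 82.15 = 99.40.
Round up → n₁ = 100; n₂ = r·n₁ = 2.5 × 100 = 250.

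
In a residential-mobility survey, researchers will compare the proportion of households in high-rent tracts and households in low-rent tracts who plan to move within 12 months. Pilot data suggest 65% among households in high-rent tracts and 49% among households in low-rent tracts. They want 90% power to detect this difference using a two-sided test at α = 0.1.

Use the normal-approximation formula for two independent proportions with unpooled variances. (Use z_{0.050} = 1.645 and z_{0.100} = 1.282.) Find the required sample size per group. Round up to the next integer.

n = (z_{α/2} + z_β)² · [p₁(1−p₁) + p₂(1−p₂)] / (p₁ − p₂)²
  = (1.645 + 1.282)² · (0.65·0.35 + 0.49·0.51) / (0.16)²
  = (2.927)² · (0.2275 + 0.2499) / 0.0256
  = 8.5673 · 0.4774 / 0.0256
  = 159.77
Round up → n = 160 per group.

n = 160 per group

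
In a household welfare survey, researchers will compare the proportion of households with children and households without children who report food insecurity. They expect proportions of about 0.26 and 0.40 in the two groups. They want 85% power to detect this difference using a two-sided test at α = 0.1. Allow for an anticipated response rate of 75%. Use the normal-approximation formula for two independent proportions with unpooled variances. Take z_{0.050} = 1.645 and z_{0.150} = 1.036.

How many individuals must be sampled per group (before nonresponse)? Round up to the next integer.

n = 212 per group

n = (z_{α/2} + z_β)² · [p₁(1−p₁) + p₂(1−p₂)] / (p₁ − p₂)²
  = (1.645 + 1.036)² · (0.26·0.74 + 0.40·0.60) / (-0.14)²
  = (2.681)² · (0.1924 + 0.2400) / 0.0196
  = 7.1878 · 0.4324 / 0.0196
  = 158.57
Adjust for 75% response: 158.57 / 0.75 = 211.43.
Round up → n = 212 per group.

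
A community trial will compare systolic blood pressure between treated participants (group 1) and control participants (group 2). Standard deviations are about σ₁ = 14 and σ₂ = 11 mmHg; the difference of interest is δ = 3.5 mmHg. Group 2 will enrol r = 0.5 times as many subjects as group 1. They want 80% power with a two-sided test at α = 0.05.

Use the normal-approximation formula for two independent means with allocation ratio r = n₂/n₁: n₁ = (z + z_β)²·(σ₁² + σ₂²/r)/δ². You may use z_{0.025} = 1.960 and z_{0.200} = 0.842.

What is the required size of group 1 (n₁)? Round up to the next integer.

n₁ = (z_{α/2} + z_β)² · (σ₁² + σ₂²/r) / δ²
   = (1.960 + 0.842)² · (14² + 11²/0.5) / 3.5²
   = 7.8512 · (196 + 242) / 12.25
   = 7.8512 · 438 / 12.25
   = 280.72
Round up → n₁ = 281; n₂ = r·n₁ = 0.5 × 281 = 141.

n₁ = 281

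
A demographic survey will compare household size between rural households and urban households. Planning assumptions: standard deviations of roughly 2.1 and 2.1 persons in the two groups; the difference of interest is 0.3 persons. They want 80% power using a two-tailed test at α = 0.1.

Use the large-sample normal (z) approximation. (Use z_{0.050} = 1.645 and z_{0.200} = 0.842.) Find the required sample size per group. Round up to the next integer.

n = (z_{α/2} + z_β)² · (σ₁² + σ₂²) / δ²
  = (1.645 + 0.842)² · (2.1² + 2.1² = 8.82) / 0.3²
  = 6.1852 · 8.82 / 0.09
  = 606.15
Round up → n = 607 per group.

n = 607 per group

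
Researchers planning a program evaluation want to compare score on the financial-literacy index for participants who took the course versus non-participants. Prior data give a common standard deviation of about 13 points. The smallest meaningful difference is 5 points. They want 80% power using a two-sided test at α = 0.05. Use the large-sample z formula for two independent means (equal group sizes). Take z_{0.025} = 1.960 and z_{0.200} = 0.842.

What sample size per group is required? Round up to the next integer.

n = (z_{α/2} + z_β)² · (σ₁² + σ₂²) / δ²
  = (1.960 + 0.842)² · (2·13² = 338) / 5²
  = 7.8512 · 338 / 25
  = 106.15
Round up → n = 107 per group.

n = 107 per group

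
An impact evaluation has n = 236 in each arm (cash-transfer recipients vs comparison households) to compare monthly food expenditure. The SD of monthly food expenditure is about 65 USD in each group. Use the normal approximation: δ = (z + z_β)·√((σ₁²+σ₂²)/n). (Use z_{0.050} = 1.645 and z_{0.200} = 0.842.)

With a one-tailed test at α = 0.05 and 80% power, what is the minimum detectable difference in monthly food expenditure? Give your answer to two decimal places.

δ = (z_α + z_β) · √((σ₁²+σ₂²)/n)
  = (1.645 + 0.842) · √(8450/236)
  = 2.487 · √35.8051
  = 2.487 · 5.9837
  = 14.8815

Minimum detectable difference ≈ 14.88 USD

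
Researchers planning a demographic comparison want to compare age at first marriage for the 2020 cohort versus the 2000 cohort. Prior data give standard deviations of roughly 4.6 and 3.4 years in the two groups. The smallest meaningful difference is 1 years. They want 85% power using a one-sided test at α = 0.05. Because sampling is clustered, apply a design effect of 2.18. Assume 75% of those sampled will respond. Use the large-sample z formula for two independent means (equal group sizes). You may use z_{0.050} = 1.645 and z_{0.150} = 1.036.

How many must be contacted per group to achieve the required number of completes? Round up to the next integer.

n = 684 per group

n = (z_α + z_β)² · (σ₁² + σ₂²) / δ²
  = (1.645 + 1.036)² · (4.6² + 3.4² = 32.72) / 1²
  = 7.1878 · 32.72 / 1
  = 235.18
Design effect: 2.18 × 235.18 = 512.70.
Adjust for 75% response: 512.70 / 0.75 = 683.60.
Round up → n = 684 per group.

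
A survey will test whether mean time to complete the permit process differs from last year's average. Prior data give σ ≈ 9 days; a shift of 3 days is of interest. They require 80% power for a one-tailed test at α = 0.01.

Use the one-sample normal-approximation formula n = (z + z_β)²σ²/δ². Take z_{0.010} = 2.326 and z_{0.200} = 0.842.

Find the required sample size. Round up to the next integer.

n = 91

n = (z_α + z_β)² · σ² / δ²
  = (2.326 + 0.842)² · 9² / 3²
  = 10.0362 · 81 / 9
  = 90.33
Round up → n = 91.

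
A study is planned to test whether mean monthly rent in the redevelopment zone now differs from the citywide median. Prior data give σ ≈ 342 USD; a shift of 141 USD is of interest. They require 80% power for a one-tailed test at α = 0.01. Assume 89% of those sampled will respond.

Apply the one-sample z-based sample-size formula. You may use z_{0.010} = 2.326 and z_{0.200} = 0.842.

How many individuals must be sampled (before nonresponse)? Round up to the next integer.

n = (z_α + z_β)² · σ² / δ²
  = (2.326 + 0.842)² · 342² / 141²
  = 10.0362 · 116964 / 19881
  = 59.05
Adjust for 89% response: 59.05 / 0.89 = 66.34.
Round up → n = 67.

n = 67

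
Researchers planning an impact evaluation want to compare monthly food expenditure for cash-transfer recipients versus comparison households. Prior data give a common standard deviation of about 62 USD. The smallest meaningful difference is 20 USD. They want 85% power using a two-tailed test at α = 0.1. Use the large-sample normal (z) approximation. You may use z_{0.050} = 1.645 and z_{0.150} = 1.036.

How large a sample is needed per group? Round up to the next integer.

n = (z_{α/2} + z_β)² · (σ₁² + σ₂²) / δ²
  = (1.645 + 1.036)² · (2·62² = 7688) / 20²
  = 7.1878 · 7688 / 400
  = 138.15
Round up → n = 139 per group.

n = 139 per group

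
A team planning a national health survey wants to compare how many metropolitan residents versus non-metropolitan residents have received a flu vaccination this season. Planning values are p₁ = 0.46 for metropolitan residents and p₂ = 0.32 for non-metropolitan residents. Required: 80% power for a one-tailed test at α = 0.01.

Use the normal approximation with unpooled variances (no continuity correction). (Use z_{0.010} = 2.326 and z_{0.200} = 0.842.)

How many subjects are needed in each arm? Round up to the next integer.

n = (z_α + z_β)² · [p₁(1−p₁) + p₂(1−p₂)] / (p₁ − p₂)²
  = (2.326 + 0.842)² · (0.46·0.54 + 0.32·0.68) / (0.14)²
  = (3.168)² · (0.2484 + 0.2176) / 0.0196
  = 10.0362 · 0.4660 / 0.0196
  = 238.62
Round up → n = 239 per group.

n = 239 per group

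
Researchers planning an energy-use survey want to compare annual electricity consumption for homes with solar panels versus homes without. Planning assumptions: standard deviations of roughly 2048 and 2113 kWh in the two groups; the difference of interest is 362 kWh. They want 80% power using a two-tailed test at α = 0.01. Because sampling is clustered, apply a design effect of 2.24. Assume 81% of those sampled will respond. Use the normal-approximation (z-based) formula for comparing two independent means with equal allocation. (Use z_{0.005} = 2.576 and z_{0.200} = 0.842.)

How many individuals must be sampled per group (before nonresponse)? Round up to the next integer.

n = (z_{α/2} + z_β)² · (σ₁² + σ₂²) / δ²
  = (2.576 + 0.842)² · (2048² + 2113² = 8659073) / 362²
  = 11.6827 · 8659073 / 131044
  = 771.97
Design effect: 2.24 × 771.97 = 1729.20.
Adjust for 81% response: 1729.20 / 0.81 = 2134.82.
Round up → n = 2135 per group.

n = 2135 per group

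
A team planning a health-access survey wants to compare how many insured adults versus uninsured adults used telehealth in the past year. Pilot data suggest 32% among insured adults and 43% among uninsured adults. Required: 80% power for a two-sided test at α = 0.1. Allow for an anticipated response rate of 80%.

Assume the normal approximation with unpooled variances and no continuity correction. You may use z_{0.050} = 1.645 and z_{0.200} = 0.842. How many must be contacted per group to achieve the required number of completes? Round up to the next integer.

n = 296 per group

n = (z_{α/2} + z_β)² · [p₁(1−p₁) + p₂(1−p₂)] / (p₁ − p₂)²
  = (1.645 + 0.842)² · (0.32·0.68 + 0.43·0.57) / (-0.11)²
  = (2.487)² · (0.2176 + 0.2451) / 0.0121
  = 6.1852 · 0.4627 / 0.0121
  = 236.52
Adjust for 80% response: 236.52 / 0.80 = 295.65.
Round up → n = 296 per group.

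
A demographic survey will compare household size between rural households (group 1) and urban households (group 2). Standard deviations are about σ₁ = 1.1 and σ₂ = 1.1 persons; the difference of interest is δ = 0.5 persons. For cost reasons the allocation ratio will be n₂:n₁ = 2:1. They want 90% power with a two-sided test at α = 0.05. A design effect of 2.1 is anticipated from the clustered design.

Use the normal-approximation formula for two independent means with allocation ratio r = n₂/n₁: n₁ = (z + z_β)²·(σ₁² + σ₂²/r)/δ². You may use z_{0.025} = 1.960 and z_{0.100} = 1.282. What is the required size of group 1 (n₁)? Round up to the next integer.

n₁ = 161

n₁ = (z_{α/2} + z_β)² · (σ₁² + σ₂²/r) / δ²
   = (1.960 + 1.282)² · (1.1² + 1.1²/2) / 0.5²
   = 10.5106 · (1.21 + 0.605) / 0.25
   = 10.5106 · 1.815 / 0.25
   = 76.31
Design effect: 2.1 × 76.31 = 160.24.
Round up → n₁ = 161; n₂ = r·n₁ = 2 × 161 = 322.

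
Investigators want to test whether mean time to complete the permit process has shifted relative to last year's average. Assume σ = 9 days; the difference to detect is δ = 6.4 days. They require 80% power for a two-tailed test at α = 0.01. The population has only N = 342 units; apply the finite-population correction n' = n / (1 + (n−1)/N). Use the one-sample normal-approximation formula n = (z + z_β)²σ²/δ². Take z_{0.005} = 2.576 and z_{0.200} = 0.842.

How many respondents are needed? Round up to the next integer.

n = 22

n = (z_{α/2} + z_β)² · σ² / δ²
  = (2.576 + 0.842)² · 9² / 6.4²
  = 11.6827 · 81 / 40.96
  = 23.10
Finite-population correction (N = 342): 23.10 / (1 + (23.10 − 1)/342) = 21.70.
Round up → n = 22.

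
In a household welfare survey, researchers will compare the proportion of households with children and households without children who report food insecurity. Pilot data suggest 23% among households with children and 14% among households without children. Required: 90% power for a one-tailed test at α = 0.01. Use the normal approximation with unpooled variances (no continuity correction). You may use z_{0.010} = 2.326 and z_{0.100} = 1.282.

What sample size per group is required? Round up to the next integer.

n = (z_α + z_β)² · [p₁(1−p₁) + p₂(1−p₂)] / (p₁ − p₂)²
  = (2.326 + 1.282)² · (0.23·0.77 + 0.14·0.86) / (0.09)²
  = (3.608)² · (0.1771 + 0.1204) / 0.0081
  = 13.0177 · 0.2975 / 0.0081
  = 478.12
Round up → n = 479 per group.

n = 479 per group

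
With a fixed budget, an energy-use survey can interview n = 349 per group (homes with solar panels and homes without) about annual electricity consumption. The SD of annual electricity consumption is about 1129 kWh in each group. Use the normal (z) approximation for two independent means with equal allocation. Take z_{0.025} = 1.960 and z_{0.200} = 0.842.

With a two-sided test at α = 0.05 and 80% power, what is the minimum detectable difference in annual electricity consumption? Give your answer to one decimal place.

Minimum detectable difference ≈ 239.5 kWh

δ = (z_{α/2} + z_β) · √((σ₁²+σ₂²)/n)
  = (1.960 + 0.842) · √(2549282/349)
  = 2.802 · √7304.5
  = 2.802 · 85.4666
  = 239.4773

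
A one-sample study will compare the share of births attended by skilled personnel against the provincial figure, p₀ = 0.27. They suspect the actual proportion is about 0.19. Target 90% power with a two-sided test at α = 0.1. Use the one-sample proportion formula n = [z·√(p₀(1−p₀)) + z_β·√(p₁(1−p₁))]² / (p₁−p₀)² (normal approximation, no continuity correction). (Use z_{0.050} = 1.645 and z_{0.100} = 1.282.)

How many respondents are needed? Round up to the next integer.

n = 238

n = [z_{α/2}·√(p₀q₀) + z_β·√(p₁q₁)]² / (p₁ − p₀)²
  = [1.645·√(0.27·0.73) + 1.282·√(0.19·0.81)]² / (-0.08)²
  = [1.645·0.4440 + 1.282·0.3923]² / 0.0064
  = [1.2332]² / 0.0064
  = 237.64
Round up → n = 238.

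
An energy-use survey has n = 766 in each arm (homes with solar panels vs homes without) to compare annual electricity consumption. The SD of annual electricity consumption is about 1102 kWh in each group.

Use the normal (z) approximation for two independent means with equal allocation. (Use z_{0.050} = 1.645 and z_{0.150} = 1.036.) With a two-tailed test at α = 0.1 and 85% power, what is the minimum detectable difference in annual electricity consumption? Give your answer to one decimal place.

Minimum detectable difference ≈ 151.0 kWh

δ = (z_{α/2} + z_β) · √((σ₁²+σ₂²)/n)
  = (1.645 + 1.036) · √(2428808/766)
  = 2.681 · √3170.8
  = 2.681 · 56.3096
  = 150.9660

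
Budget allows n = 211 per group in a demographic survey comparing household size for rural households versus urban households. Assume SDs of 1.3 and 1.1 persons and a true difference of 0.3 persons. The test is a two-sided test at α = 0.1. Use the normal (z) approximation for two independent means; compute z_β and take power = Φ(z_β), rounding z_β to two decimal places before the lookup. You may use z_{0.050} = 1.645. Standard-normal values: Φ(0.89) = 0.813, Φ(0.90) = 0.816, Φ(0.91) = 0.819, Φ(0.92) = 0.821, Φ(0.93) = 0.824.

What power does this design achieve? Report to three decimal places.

z_β = δ·√(n/(σ₁²+σ₂²)) − z_{α/2}
    = 0.3 · √(211/2.9) − 1.645
    = 0.3 · 8.52987 − 1.645
    = 2.5590 − 1.645 = 0.9140 → 0.91
Power = Φ(0.91) = 0.819.

Power ≈ 0.819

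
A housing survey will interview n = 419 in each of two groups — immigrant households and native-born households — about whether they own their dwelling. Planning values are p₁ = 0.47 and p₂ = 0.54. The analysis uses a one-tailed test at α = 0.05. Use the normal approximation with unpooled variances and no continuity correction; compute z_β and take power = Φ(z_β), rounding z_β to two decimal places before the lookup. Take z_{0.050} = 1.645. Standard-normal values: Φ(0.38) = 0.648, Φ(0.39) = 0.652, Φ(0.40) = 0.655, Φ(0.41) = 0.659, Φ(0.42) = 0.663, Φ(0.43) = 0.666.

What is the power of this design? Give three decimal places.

z_β = |p₁−p₂|·√(n/[p₁q₁+p₂q₂]) − z_α
    = 0.07 · √(419/0.4975) − 1.645
    = 0.07 · 29.0209 − 1.645
    = 2.0315 − 1.645 = 0.3865 → 0.39
Power = Φ(0.39) = 0.652.

Power ≈ 0.652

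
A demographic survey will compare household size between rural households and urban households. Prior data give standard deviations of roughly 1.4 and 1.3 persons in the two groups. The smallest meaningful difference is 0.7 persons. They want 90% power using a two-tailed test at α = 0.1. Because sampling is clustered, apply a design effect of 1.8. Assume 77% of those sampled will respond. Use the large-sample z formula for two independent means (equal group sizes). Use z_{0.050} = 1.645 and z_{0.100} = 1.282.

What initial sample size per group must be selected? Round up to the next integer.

n = 150 per group

n = (z_{α/2} + z_β)² · (σ₁² + σ₂²) / δ²
  = (1.645 + 1.282)² · (1.4² + 1.3² = 3.65) / 0.7²
  = 8.5673 · 3.65 / 0.49
  = 63.82
Design effect: 1.8 × 63.82 = 114.87.
Adjust for 77% response: 114.87 / 0.77 = 149.18.
Round up → n = 150 per group.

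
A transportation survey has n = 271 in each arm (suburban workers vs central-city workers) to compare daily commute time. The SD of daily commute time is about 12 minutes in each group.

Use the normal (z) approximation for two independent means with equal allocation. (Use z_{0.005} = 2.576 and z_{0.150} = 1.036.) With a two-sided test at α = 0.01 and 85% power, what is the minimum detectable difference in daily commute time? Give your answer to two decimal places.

Minimum detectable difference ≈ 3.72 minutes

δ = (z_{α/2} + z_β) · √((σ₁²+σ₂²)/n)
  = (2.576 + 1.036) · √(288/271)
  = 3.612 · √1.0627
  = 3.612 · 1.0309
  = 3.7236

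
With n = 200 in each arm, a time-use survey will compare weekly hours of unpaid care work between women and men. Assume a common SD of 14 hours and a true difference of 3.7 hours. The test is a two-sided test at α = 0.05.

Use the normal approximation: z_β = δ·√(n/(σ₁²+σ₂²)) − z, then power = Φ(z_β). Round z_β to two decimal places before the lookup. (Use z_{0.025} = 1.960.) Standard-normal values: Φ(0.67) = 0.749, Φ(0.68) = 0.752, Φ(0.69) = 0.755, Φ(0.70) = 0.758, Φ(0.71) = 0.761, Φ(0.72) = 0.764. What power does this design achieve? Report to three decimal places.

Power ≈ 0.752

z_β = δ·√(n/(σ₁²+σ₂²)) − z_{α/2}
    = 3.7 · √(200/392) − 1.960
    = 3.7 · 0.71429 − 1.960
    = 2.6429 − 1.960 = 0.6829 → 0.68
Power = Φ(0.68) = 0.752.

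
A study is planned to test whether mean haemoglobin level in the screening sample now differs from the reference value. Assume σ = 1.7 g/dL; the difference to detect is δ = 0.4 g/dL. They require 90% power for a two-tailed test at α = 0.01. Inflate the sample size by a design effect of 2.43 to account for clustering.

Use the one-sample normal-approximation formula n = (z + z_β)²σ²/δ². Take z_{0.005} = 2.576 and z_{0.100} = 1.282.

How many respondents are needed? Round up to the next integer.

n = 654

n = (z_{α/2} + z_β)² · σ² / δ²
  = (2.576 + 1.282)² · 1.7² / 0.4²
  = 14.8842 · 2.89 / 0.16
  = 268.85
Design effect: 2.43 × 268.85 = 653.29.
Round up → n = 654.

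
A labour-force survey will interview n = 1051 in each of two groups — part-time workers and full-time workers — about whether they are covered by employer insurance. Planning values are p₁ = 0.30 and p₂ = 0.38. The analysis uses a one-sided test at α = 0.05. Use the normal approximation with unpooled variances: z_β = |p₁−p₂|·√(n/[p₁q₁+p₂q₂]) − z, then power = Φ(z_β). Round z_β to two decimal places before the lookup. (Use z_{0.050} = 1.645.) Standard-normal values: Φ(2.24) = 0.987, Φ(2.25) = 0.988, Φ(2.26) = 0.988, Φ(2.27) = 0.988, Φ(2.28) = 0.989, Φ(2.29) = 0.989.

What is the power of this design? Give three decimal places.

z_β = |p₁−p₂|·√(n/[p₁q₁+p₂q₂]) − z_α
    = 0.08 · √(1051/0.4456) − 1.645
    = 0.08 · 48.5656 − 1.645
    = 3.8852 − 1.645 = 2.2402 → 2.24
Power = Φ(2.24) = 0.987.

Power ≈ 0.987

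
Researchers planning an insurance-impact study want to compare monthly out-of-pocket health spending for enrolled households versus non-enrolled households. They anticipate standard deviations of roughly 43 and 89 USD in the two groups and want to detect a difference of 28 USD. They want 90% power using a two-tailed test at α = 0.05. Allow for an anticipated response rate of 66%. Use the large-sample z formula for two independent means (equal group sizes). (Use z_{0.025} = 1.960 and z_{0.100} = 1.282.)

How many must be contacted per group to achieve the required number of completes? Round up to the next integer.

n = (z_{α/2} + z_β)² · (σ₁² + σ₂²) / δ²
  = (1.960 + 1.282)² · (43² + 89² = 9770) / 28²
  = 10.5106 · 9770 / 784
  = 130.98
Adjust for 66% response: 130.98 / 0.66 = 198.45.
Round up → n = 199 per group.

n = 199 per group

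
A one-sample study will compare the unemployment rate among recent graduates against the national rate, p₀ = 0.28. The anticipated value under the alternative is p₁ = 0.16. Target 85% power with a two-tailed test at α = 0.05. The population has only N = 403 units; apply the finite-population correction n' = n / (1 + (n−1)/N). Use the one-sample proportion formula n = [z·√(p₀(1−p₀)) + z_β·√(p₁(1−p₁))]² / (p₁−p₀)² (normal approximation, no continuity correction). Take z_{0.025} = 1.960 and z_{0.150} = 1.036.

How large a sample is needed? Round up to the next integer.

n = 87

n = [z_{α/2}·√(p₀q₀) + z_β·√(p₁q₁)]² / (p₁ − p₀)²
  = [1.960·√(0.28·0.72) + 1.036·√(0.16·0.84)]² / (-0.12)²
  = [1.960·0.4490 + 1.036·0.3666]² / 0.0144
  = [1.2598]² / 0.0144
  = 110.22
Finite-population correction (N = 403): 110.22 / (1 + (110.22 − 1)/403) = 86.72.
Round up → n = 87.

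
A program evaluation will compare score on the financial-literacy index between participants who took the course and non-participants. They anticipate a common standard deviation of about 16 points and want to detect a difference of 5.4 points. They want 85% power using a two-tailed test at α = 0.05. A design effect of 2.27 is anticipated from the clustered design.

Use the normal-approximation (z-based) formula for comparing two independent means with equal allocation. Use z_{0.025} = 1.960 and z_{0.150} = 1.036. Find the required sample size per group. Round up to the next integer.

n = 358 per group

n = (z_{α/2} + z_β)² · (σ₁² + σ₂²) / δ²
  = (1.960 + 1.036)² · (2·16² = 512) / 5.4²
  = 8.9760 · 512 / 29.16
  = 157.60
Design effect: 2.27 × 157.60 = 357.76.
Round up → n = 358 per group.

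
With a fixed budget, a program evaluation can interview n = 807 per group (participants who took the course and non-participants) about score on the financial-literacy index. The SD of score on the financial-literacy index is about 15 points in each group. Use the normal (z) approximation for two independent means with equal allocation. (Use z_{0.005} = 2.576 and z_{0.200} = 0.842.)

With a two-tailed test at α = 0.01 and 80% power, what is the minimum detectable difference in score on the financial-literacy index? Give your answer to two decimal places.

Minimum detectable difference ≈ 2.55 points

δ = (z_{α/2} + z_β) · √((σ₁²+σ₂²)/n)
  = (2.576 + 0.842) · √(450/807)
  = 3.418 · √0.55762
  = 3.418 · 0.7467
  = 2.5524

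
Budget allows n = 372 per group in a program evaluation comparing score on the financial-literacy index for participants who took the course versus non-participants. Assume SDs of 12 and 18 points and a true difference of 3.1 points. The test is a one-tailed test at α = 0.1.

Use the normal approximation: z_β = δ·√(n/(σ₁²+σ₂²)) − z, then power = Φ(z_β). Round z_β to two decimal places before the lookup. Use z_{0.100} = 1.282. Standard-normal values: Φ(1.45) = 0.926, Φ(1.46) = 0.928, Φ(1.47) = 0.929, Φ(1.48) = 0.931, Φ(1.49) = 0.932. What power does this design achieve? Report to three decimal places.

Power ≈ 0.931

z_β = δ·√(n/(σ₁²+σ₂²)) − z_α
    = 3.1 · √(372/468) − 1.282
    = 3.1 · 0.89156 − 1.282
    = 2.7638 − 1.282 = 1.4818 → 1.48
Power = Φ(1.48) = 0.931.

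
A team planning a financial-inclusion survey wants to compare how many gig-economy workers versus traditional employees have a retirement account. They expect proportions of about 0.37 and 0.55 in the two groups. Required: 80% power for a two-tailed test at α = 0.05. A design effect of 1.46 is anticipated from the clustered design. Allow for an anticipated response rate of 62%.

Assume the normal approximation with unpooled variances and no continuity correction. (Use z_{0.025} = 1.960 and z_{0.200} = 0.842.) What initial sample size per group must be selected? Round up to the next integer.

n = (z_{α/2} + z_β)² · [p₁(1−p₁) + p₂(1−p₂)] / (p₁ − p₂)²
  = (1.960 + 0.842)² · (0.37·0.63 + 0.55·0.45) / (-0.18)²
  = (2.802)² · (0.2331 + 0.2475) / 0.0324
  = 7.8512 · 0.4806 / 0.0324
  = 116.46
Design effect: 1.46 × 116.46 = 170.03.
Adjust for 62% response: 170.03 / 0.62 = 274.24.
Round up → n = 275 per group.

n = 275 per group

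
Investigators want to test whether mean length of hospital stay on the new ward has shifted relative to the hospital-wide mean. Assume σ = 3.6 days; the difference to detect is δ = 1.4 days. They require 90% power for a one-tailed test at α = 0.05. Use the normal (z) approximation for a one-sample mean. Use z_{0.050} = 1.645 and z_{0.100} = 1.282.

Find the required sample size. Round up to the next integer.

n = 57

n = (z_α + z_β)² · σ² / δ²
  = (1.645 + 1.282)² · 3.6² / 1.4²
  = 8.5673 · 12.96 / 1.96
  = 56.65
Round up → n = 57.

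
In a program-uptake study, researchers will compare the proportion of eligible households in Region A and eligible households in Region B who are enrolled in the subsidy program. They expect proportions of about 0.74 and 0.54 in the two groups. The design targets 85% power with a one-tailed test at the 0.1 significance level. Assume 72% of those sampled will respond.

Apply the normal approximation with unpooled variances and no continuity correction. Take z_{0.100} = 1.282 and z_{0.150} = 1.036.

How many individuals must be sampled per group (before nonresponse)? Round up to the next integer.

n = 83 per group

n = (z_α + z_β)² · [p₁(1−p₁) + p₂(1−p₂)] / (p₁ − p₂)²
  = (1.282 + 1.036)² · (0.74·0.26 + 0.54·0.46) / (0.20)²
  = (2.318)² · (0.1924 + 0.2484) / 0.0400
  = 5.3731 · 0.4408 / 0.0400
  = 59.21
Adjust for 72% response: 59.21 / 0.72 = 82.24.
Round up → n = 83 per group.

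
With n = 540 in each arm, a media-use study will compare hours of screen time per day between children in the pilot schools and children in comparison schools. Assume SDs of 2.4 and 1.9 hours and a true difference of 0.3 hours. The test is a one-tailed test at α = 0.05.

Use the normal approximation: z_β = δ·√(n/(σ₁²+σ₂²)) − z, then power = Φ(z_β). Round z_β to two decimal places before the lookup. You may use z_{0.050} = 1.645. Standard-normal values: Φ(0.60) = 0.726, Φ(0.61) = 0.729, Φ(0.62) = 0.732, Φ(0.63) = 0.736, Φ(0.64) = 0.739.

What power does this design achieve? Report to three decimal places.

Power ≈ 0.736

z_β = δ·√(n/(σ₁²+σ₂²)) − z_α
    = 0.3 · √(540/9.37) − 1.645
    = 0.3 · 7.59149 − 1.645
    = 2.2774 − 1.645 = 0.6324 → 0.63
Power = Φ(0.63) = 0.736.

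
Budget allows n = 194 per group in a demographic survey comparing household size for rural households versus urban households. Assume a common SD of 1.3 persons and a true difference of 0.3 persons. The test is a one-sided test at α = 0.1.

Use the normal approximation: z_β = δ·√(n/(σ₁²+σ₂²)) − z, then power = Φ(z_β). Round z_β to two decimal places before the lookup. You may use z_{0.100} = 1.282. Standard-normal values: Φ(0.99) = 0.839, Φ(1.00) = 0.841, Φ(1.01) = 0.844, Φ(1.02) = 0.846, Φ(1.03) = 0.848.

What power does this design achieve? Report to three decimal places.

z_β = δ·√(n/(σ₁²+σ₂²)) − z_α
    = 0.3 · √(194/3.38) − 1.282
    = 0.3 · 7.57604 − 1.282
    = 2.2728 − 1.282 = 0.9908 → 0.99
Power = Φ(0.99) = 0.839.

Power ≈ 0.839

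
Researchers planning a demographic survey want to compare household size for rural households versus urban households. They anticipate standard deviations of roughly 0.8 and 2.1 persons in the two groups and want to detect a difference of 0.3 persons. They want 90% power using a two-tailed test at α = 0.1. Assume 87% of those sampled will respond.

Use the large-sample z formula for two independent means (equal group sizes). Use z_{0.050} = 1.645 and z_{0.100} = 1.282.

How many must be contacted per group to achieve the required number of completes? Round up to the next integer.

n = 553 per group

n = (z_{α/2} + z_β)² · (σ₁² + σ₂²) / δ²
  = (1.645 + 1.282)² · (0.8² + 2.1² = 5.05) / 0.3²
  = 8.5673 · 5.05 / 0.09
  = 480.72
Adjust for 87% response: 480.72 / 0.87 = 552.55.
Round up → n = 553 per group.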